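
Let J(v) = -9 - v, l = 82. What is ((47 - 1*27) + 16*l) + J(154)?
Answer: 1169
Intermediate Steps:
((47 - 1*27) + 16*l) + J(154) = ((47 - 1*27) + 16*82) + (-9 - 1*154) = ((47 - 27) + 1312) + (-9 - 154) = (20 + 1312) - 163 = 1332 - 163 = 1169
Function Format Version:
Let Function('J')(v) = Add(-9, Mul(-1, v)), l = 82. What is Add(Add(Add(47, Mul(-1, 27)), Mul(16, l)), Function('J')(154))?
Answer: 1169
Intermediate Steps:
Add(Add(Add(47, Mul(-1, 27)), Mul(16, l)), Function('J')(154)) = Add(Add(Add(47, Mul(-1, 27)), Mul(16, 82)), Add(-9, Mul(-1, 154))) = Add(Add(Add(47, -27), 1312), Add(-9, -154)) = Add(Add(20, 1312), -163) = Add(1332, -163) = 1169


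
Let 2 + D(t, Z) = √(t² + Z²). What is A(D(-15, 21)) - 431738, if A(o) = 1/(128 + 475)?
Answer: -260338013/603 ≈ -4.3174e+5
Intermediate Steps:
D(t, Z) = -2 + √(Z² + t²) (D(t, Z) = -2 + √(t² + Z²) = -2 + √(Z² + t²))
A(o) = 1/603
A(D(-15, 21)) - 431738 = 1/603 - 431738 = -260338013/603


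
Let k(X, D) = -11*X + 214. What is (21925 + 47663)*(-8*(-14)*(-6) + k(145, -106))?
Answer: -142864164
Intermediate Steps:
k(X, D) = 214 - 11*X
(21925 + 47663)*(-8*(-14)*(-6) + k(145, -106)) = (21925 + 47663)*(-8*(-14)*(-6) + (214 - 11*145)) = 69588*(112*(-6) + (214 - 1595)) = 69588*(-672 - 1381) = 69588*(-2053) = -142864164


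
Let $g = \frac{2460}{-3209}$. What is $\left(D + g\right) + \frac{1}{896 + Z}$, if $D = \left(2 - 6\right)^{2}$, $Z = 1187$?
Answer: $\frac{101828581}{6684347} \approx 15.234$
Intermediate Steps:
$D = 16$ ($D = \left(-4\right)^{2} = 16$)
$g = - \frac{2460}{3209}$ ($g = 2460 \left(- \frac{1}{3209}\right) = - \frac{2460}{3209} \approx -0.76659$)
$\left(D + g\right) + \frac{1}{896 + Z} = \left(16 - \frac{2460}{3209}\right) + \frac{1}{896 + 1187} = \frac{48884}{3209} + \frac{1}{2083} = \frac{101828581}{6684347}$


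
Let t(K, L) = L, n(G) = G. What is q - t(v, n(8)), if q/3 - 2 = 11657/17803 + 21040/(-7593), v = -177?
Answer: -376182305/45059393 ≈ -8.3486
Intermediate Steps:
q = -15707161/45059393 (q = 6 + 3*(11657/17803 + 21040/(-7593)) = 6 + 3*(11657*(1/17803) + 21040*(-1/7593)) = 6 + 3*(11657/17803 - 21040/7593) = 6 + 3*(-286063519/135178179) = 6 - 286063519/45059393 = -15707161/45059393 ≈ -0.34859)
q - t(v, n(8)) = -15707161/45059393 - 1*8 = -15707161/45059393 - 8 = -376182305/45059393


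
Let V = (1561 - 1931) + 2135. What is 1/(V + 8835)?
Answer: 1/10600 ≈ 9.4340e-5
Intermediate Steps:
V = 1765 (V = -370 + 2135 = 1765)
1/(V + 8835) = 1/(1765 + 8835) = 1/10600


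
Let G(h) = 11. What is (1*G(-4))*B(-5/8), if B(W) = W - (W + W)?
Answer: 55/8 ≈ 6.8750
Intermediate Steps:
B(W) = -W (B(W) = W - 2*W = -W)
(1*G(-4))*B(-5/8) = (1*11)*(-(-5)/8) = 11*(-(-5)/8) = 11*(-1*(-5/8)) = 11*(5/8) = 55/8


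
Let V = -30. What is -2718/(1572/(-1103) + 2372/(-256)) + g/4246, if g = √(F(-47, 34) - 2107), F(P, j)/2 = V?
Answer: 191869056/754687 + I*√2167/4246 ≈ 254.24 + 0.010963*I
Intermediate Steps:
F(P, j) = -60 (F(P, j) = 2*(-30) = -60)
g = I*√2167 (g = √(-60 - 2107) = √(-2167) = I*√2167 ≈ 46.551*I)
-2718/(1572/(-1103) + 2372/(-256)) + g/4246 = -2718/(1572/(-1103) + 2372/(-256)) + (I*√2167)/4246 = -2718/(1572*(-1/1103) + 2372*(-1/256)) + (I*√2167)*(1/4246) = -2718/(-1572/1103 - 593/64) + I*√2167/4246 = -2718/(-754687/70592) + I*√2167/4246 = -2718*(-70592/754687) + I*√2167/4246 = 191869056/754687 + I*√2167/4246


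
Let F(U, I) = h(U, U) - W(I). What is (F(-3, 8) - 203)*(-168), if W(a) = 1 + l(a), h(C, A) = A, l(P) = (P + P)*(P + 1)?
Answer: 58968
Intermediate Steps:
l(P) = 2*P*(1 + P) (l(P) = (2*P)*(1 + P) = 2*P*(1 + P))
W(a) = 1 + 2*a*(1 + a)
F(U, I) = -1 + U - 2*I*(1 + I) (F(U, I) = U - (1 + 2*I*(1 + I)) = U + (-1 - 2*I*(1 + I)) = -1 + U - 2*I*(1 + I))
(F(-3, 8) - 203)*(-168) = ((-1 - 3 - 2*8*(1 + 8)) - 203)*(-168) = ((-1 - 3 - 2*8*9) - 203)*(-168) = ((-1 - 3 - 144) - 203)*(-168) = (-148 - 203)*(-168) = -351*(-168) = 58968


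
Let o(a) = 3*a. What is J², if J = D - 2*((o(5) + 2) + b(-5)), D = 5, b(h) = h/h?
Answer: 961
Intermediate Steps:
b(h) = 1
J = -31 (J = 5 - 2*((3*5 + 2) + 1) = 5 - 2*((15 + 2) + 1) = 5 - 2*(17 + 1) = 5 - 2*18 = 5 - 36 = -31)
J² = (-31)² = 961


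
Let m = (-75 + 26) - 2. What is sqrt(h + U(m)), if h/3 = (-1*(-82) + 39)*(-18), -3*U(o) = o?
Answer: 7*I*sqrt(133) ≈ 80.728*I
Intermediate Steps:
m = -51 (m = -49 - 2 = -51)
U(o) = -o/3
h = -6534 (h = 3*((-1*(-82) + 39)*(-18)) = 3*((82 + 39)*(-18)) = 3*(121*(-18)) = 3*(-2178) = -6534)
sqrt(h + U(m)) = sqrt(-6534 - 1/3*(-51)) = sqrt(-6534 + 17) = sqrt(-6517) = 7*I*sqrt(133)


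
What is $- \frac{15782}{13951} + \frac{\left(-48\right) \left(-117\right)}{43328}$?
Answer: $- \frac{37840855}{37779308} \approx -1.0016$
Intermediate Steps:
$- \frac{15782}{13951} + \frac{\left(-48\right) \left(-117\right)}{43328} = \left(-15782\right) \frac{1}{13951} + 5616 \cdot \frac{1}{43328} = - \frac{15782}{13951} + \frac{351}{2708} = - \frac{37840855}{37779308}$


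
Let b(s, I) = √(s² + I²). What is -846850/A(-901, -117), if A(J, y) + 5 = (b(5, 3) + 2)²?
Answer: -5589210/109 + 677480*√34/109 ≈ -15035.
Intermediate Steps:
b(s, I) = √(I² + s²)
A(J, y) = -5 + (2 + √34)² (A(J, y) = -5 + (√(3² + 5²) + 2)² = -5 + (√(9 + 25) + 2)² = -5 + (√34 + 2)² = -5 + (2 + √34)²)
-846850/A(-901, -117) = -846850/(33 + 4*√34)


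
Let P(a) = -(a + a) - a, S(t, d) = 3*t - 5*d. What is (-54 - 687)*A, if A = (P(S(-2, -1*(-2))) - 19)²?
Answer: -623181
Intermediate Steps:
S(t, d) = -5*d + 3*t
P(a) = -3*a (P(a) = -2*a - a = -3*a)
A = 841 (A = (-3*(-(-5)*(-2) + 3*(-2)) - 19)² = (-3*(-5*2 - 6) - 19)² = (-3*(-10 - 6) - 19)² = (-3*(-16) - 19)² = (48 - 19)² = 29² = 841)
(-54 - 687)*A = (-54 - 687)*841 = -741*841 = -623181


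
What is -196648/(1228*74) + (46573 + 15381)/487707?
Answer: -11284590281/5539863813 ≈ -2.0370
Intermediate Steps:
-196648/(1228*74) + (46573 + 15381)/487707 = -196648/90872 + 61954*(1/487707) = -196648*1/90872 + 61954/487707 = -24581/11359 + 61954/487707 = -11284590281/5539863813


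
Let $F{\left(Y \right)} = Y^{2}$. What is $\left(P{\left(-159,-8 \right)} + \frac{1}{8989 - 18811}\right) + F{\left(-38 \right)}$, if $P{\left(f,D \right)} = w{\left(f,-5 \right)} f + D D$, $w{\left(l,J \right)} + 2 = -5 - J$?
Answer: $\frac{17934971}{9822} \approx 1826.0$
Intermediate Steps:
$w{\left(l,J \right)} = -7 - J$ ($w{\left(l,J \right)} = -2 - \left(5 + J\right) = -7 - J$)
$P{\left(f,D \right)} = D^{2} - 2 f$ ($P{\left(f,D \right)} = \left(-7 - -5\right) f + D D = \left(-7 + 5\right) f + D^{2} = - 2 f + D^{2} = D^{2} - 2 f$)
$\left(P{\left(-159,-8 \right)} + \frac{1}{8989 - 18811}\right) + F{\left(-38 \right)} = \left(\left(\left(-8\right)^{2} - -318\right) + \frac{1}{8989 - 18811}\right) + \left(-38\right)^{2} = \left(\left(64 + 318\right) + \frac{1}{-9822}\right) + 1444 = \left(382 - \frac{1}{9822}\right) + 1444 = \frac{3752003}{9822} + 1444 = \frac{17934971}{9822}$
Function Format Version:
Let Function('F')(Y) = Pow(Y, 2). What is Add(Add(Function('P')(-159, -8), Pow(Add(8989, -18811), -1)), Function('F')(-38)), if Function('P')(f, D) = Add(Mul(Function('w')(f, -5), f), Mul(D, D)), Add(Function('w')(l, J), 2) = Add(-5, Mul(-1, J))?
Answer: Rational(17934971, 9822) ≈ 1826.0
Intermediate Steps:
Function('w')(l, J) = Add(-7, Mul(-1, J)) (Function('w')(l, J) = Add(-2, Add(-5, Mul(-1, J))) = Add(-7, Mul(-1, J)))
Function('P')(f, D) = Add(Pow(D, 2), Mul(-2, f)) (Function('P')(f, D) = Add(Mul(Add(-7, Mul(-1, -5)), f), Mul(D, D)) = Add(Mul(Add(-7, 5), f), Pow(D, 2)) = Add(Mul(-2, f), Pow(D, 2)) = Add(Pow(D, 2), Mul(-2, f)))
Add(Add(Function('P')(-159, -8), Pow(Add(8989, -18811), -1)), Function('F')(-38)) = Add(Add(Add(Pow(-8, 2), Mul(-2, -159)), Pow(Add(8989, -18811), -1)), Pow(-38, 2)) = Add(Add(Add(64, 318), Pow(-9822, -1)), 1444) = Add(Add(382, Rational(-1, 9822)), 1444) = Add(Rational(3752003, 9822), 1444) = Rational(17934971, 9822)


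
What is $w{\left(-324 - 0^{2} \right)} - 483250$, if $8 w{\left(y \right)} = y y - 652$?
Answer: $- \frac{940419}{2} \approx -4.7021 \cdot 10^{5}$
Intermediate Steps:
$w{\left(y \right)} = - \frac{163}{2} + \frac{y^{2}}{8}$ ($w{\left(y \right)} = \frac{y y - 652}{8} = \frac{y^{2} - 652}{8} = \frac{-652 + y^{2}}{8} = - \frac{163}{2} + \frac{y^{2}}{8}$)
$w{\left(-324 - 0^{2} \right)} - 483250 = \left(- \frac{163}{2} + \frac{\left(-324 - 0^{2}\right)^{2}}{8}\right) - 483250 = \left(- \frac{163}{2} + \frac{\left(-324 - 0\right)^{2}}{8}\right) - 483250 = \left(- \frac{163}{2} + \frac{\left(-324 + 0\right)^{2}}{8}\right) - 483250 = \left(- \frac{163}{2} + \frac{\left(-324\right)^{2}}{8}\right) - 483250 = \left(- \frac{163}{2} + \frac{1}{8} \cdot 104976\right) - 483250 = \left(- \frac{163}{2} + 13122\right) - 483250 = \frac{26081}{2} - 483250 = - \frac{940419}{2}$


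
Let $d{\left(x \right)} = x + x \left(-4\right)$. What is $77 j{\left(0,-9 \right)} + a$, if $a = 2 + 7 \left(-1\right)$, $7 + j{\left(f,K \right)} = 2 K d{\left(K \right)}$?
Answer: $-37966$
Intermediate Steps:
$d{\left(x \right)} = - 3 x$ ($d{\left(x \right)} = x - 4 x = - 3 x$)
$j{\left(f,K \right)} = -7 - 6 K^{2}$ ($j{\left(f,K \right)} = -7 + 2 K \left(- 3 K\right) = -7 - 6 K^{2}$)
$a = -5$ ($a = 2 - 7 = -5$)
$77 j{\left(0,-9 \right)} + a = 77 \left(-7 - 6 \left(-9\right)^{2}\right) - 5 = 77 \left(-7 - 486\right) - 5 = 77 \left(-493\right) - 5 = -37961 - 5 = -37966$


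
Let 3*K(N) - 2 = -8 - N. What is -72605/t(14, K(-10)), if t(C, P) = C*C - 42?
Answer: -72605/154 ≈ -471.46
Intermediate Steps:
K(N) = -2 - N/3 (K(N) = ⅔ + (-8 - N)/3 = ⅔ + (-8/3 - N/3) = -2 - N/3)
t(C, P) = -42 + C² (t(C, P) = C² - 42 = -42 + C²)
-72605/t(14, K(-10)) = -72605/(-42 + 14²) = -72605/(-42 + 196) = -72605/154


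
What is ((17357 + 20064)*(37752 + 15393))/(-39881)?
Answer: -1988739045/39881 ≈ -49867.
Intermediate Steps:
((17357 + 20064)*(37752 + 15393))/(-39881) = (37421*53145)*(-1/39881) = 1988739045*(-1/39881) = -1988739045/39881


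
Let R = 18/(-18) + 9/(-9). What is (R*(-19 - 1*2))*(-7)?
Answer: -294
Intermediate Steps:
R = -2 (R = 18*(-1/18) + 9*(-⅑) = -1 - 1 = -2)
(R*(-19 - 1*2))*(-7) = -2*(-19 - 1*2)*(-7) = -2*(-19 - 2)*(-7) = -2*(-21)*(-7) = 42*(-7) = -294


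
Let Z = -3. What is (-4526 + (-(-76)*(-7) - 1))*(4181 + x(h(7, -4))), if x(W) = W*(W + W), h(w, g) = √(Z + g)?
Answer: -21080853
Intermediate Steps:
h(w, g) = √(-3 + g)
x(W) = 2*W² (x(W) = W*(2*W) = 2*W²)
(-4526 + (-(-76)*(-7) - 1))*(4181 + x(h(7, -4))) = (-4526 + (-(-76)*(-7) - 1))*(4181 + 2*(√(-3 - 4))²) = (-4526 + (-19*28 - 1))*(4181 + 2*(√(-7))²) = (-4526 + (-532 - 1))*(4181 + 2*(I*√7)²) = (-4526 - 533)*(4181 + 2*(-7)) = -5059*(4181 - 14) = -5059*4167 = -21080853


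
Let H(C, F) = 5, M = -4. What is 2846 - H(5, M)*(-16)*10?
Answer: 3646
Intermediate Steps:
2846 - H(5, M)*(-16)*10 = 2846 - 5*(-16)*10 = 2846 - (-80)*10 = 2846 - 1*(-800) = 2846 + 800 = 3646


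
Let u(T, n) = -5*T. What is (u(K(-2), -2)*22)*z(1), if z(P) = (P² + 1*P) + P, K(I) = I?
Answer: 660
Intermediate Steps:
z(P) = P² + 2*P (z(P) = (P² + P) + P = (P + P²) + P = P² + 2*P)
(u(K(-2), -2)*22)*z(1) = (-5*(-2)*22)*(1*(2 + 1)) = (10*22)*(1*3) = 220*3 = 660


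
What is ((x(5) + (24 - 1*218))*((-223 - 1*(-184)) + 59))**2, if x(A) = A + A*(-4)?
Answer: 17472400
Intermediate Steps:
x(A) = -3*A (x(A) = A - 4*A = -3*A)
((x(5) + (24 - 1*218))*((-223 - 1*(-184)) + 59))**2 = ((-3*5 + (24 - 1*218))*((-223 - 1*(-184)) + 59))**2 = ((-15 + (24 - 218))*((-223 + 184) + 59))**2 = ((-15 - 194)*(-39 + 59))**2 = (-209*20)**2 = (-4180)**2 = 17472400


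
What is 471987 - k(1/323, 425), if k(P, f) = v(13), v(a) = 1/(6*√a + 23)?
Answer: 28791184/61 + 6*√13/61 ≈ 4.7199e+5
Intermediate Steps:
v(a) = 1/(23 + 6*√a)
k(P, f) = 1/(23 + 6*√13)
471987 - k(1/323, 425) = 471987 - (23/61 - 6*√13/61) = 471987 + (-23/61 + 6*√13/61) = 28791184/61 + 6*√13/61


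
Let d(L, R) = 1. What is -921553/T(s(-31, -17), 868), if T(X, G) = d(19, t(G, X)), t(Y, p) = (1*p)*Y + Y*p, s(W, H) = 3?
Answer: -921553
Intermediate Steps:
t(Y, p) = 2*Y*p (t(Y, p) = p*Y + Y*p = Y*p + Y*p = 2*Y*p)
T(X, G) = 1
-921553/T(s(-31, -17), 868) = -921553/1 = -921553*1 = -921553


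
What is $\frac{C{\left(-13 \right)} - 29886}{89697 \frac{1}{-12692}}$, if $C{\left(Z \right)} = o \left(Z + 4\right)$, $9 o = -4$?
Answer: $\frac{379262344}{89697} \approx 4228.3$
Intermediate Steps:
$o = - \frac{4}{9}$ ($o = \frac{1}{9} \left(-4\right) = - \frac{4}{9} \approx -0.44444$)
$C{\left(Z \right)} = - \frac{16}{9} - \frac{4 Z}{9}$ ($C{\left(Z \right)} = - \frac{4 \left(Z + 4\right)}{9} = - \frac{4 \left(4 + Z\right)}{9} = - \frac{16}{9} - \frac{4 Z}{9}$)
$\frac{C{\left(-13 \right)} - 29886}{89697 \frac{1}{-12692}} = \frac{\left(- \frac{16}{9} - - \frac{52}{9}\right) - 29886}{89697 \frac{1}{-12692}} = \frac{\left(- \frac{16}{9} + \frac{52}{9}\right) - 29886}{89697 \left(- \frac{1}{12692}\right)} = \frac{4 - 29886}{- \frac{89697}{12692}} = \left(-29882\right) \left(- \frac{12692}{89697}\right) = \frac{379262344}{89697}$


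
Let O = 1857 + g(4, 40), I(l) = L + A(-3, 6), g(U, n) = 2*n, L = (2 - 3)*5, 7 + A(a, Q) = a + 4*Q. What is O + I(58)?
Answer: 1946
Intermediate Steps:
A(a, Q) = -7 + a + 4*Q (A(a, Q) = -7 + (a + 4*Q) = -7 + a + 4*Q)
L = -5 (L = -1*5 = -5)
I(l) = 9 (I(l) = -5 + (-7 - 3 + 4*6) = -5 + (-7 - 3 + 24) = -5 + 14 = 9)
O = 1937 (O = 1857 + 2*40 = 1857 + 80 = 1937)
O + I(58) = 1937 + 9 = 1946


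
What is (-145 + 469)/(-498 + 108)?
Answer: -54/65 ≈ -0.83077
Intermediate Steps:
(-145 + 469)/(-498 + 108) = 324/(-390) = 324*(-1/390) = -54/65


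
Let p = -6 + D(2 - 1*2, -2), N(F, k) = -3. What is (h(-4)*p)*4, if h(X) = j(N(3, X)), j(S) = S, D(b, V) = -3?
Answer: 108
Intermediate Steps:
h(X) = -3
p = -9 (p = -6 - 3 = -9)
(h(-4)*p)*4 = -3*(-9)*4 = 27*4 = 108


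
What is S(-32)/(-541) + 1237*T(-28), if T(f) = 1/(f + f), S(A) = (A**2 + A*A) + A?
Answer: -782113/30296 ≈ -25.816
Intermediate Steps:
S(A) = A + 2*A**2 (S(A) = (A**2 + A**2) + A = 2*A**2 + A = A + 2*A**2)
T(f) = 1/(2*f)
S(-32)/(-541) + 1237*T(-28) = -32*(1 + 2*(-32))/(-541) + 1237*((1/2)/(-28)) = -32*(1 - 64)*(-1/541) + 1237*((1/2)*(-1/28)) = -32*(-63)*(-1/541) + 1237*(-1/56) = 2016*(-1/541) - 1237/56 = -2016/541 - 1237/56 = -782113/30296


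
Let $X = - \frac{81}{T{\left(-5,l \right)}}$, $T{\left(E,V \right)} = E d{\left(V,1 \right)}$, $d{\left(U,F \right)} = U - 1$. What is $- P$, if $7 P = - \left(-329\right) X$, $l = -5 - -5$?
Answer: $\frac{3807}{5} \approx 761.4$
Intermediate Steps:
$d{\left(U,F \right)} = -1 + U$
$l = 0$ ($l = -5 + 5 = 0$)
$T{\left(E,V \right)} = E \left(-1 + V\right)$
$X = - \frac{81}{5}$ ($X = - \frac{81}{\left(-5\right) \left(-1 + 0\right)} = - \frac{81}{\left(-5\right) \left(-1\right)} = - \frac{81}{5} \approx -16.2$)
$P = - \frac{3807}{5}$ ($P = \frac{\left(-1\right) \left(\left(-329\right) \left(- \frac{81}{5}\right)\right)}{7} = \frac{\left(-1\right) \frac{26649}{5}}{7} = \frac{1}{7} \left(- \frac{26649}{5}\right) = - \frac{3807}{5} \approx -761.4$)
$- P = \left(-1\right) \left(- \frac{3807}{5}\right) = \frac{3807}{5}$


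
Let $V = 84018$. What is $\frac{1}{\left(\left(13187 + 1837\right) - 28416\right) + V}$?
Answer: $\frac{1}{70626} \approx 1.4159 \cdot 10^{-5}$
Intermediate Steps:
$\frac{1}{\left(\left(13187 + 1837\right) - 28416\right) + V} = \frac{1}{\left(\left(13187 + 1837\right) - 28416\right) + 84018} = \frac{1}{\left(15024 - 28416\right) + 84018} = \frac{1}{-13392 + 84018} = \frac{1}{70626}$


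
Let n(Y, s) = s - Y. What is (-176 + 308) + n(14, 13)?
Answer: 131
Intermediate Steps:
(-176 + 308) + n(14, 13) = (-176 + 308) + (13 - 1*14) = 132 + (13 - 14) = 132 - 1 = 131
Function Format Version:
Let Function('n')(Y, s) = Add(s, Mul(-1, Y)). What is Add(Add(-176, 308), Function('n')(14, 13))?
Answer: 131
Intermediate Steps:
Add(Add(-176, 308), Function('n')(14, 13)) = Add(Add(-176, 308), Add(13, Mul(-1, 14))) = Add(132, Add(13, -14)) = Add(132, -1) = 131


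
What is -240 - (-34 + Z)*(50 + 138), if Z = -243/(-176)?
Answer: 259267/44 ≈ 5892.4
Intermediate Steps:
Z = 243/176 (Z = -243*(-1/176) = 243/176 ≈ 1.3807)
-240 - (-34 + Z)*(50 + 138) = -240 - (-34 + 243/176)*(50 + 138) = -240 - (-5741)*188/176 = -240 - 1*(-269827/44) = -240 + 269827/44 = 259267/44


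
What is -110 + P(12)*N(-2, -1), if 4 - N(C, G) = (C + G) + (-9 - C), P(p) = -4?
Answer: -166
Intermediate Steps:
N(C, G) = 13 - G (N(C, G) = 4 - ((C + G) + (-9 - C)) = 4 - (-9 + G) = 4 + (9 - G) = 13 - G)
-110 + P(12)*N(-2, -1) = -110 - 4*(13 - 1*(-1)) = -110 - 4*(13 + 1) = -110 - 4*14 = -110 - 56 = -166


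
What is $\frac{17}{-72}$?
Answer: $- \frac{17}{72} \approx -0.23611$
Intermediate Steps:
$\frac{17}{-72} = 17 \left(- \frac{1}{72}\right) = - \frac{17}{72}$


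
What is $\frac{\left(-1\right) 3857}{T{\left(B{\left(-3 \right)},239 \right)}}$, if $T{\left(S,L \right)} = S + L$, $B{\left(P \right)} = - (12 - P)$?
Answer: $- \frac{551}{32} \approx -17.219$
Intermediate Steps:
$B{\left(P \right)} = -12 + P$
$T{\left(S,L \right)} = L + S$
$\frac{\left(-1\right) 3857}{T{\left(B{\left(-3 \right)},239 \right)}} = \frac{\left(-1\right) 3857}{239 - 15} = - \frac{3857}{239 - 15} = - \frac{3857}{224} = \left(-3857\right) \frac{1}{224} = - \frac{551}{32}$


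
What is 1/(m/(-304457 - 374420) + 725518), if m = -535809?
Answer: 678877/492538019095 ≈ 1.3783e-6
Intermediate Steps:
1/(m/(-304457 - 374420) + 725518) = 1/(-535809/(-304457 - 374420) + 725518) = 1/(-535809/(-678877) + 725518) = 1/(-535809*(-1/678877) + 725518) = 1/(535809/678877 + 725518) = 1/(492538019095/678877) = 678877/492538019095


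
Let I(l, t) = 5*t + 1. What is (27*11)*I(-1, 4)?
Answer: 6237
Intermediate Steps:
I(l, t) = 1 + 5*t
(27*11)*I(-1, 4) = (27*11)*(1 + 5*4) = 297*(1 + 20) = 297*21 = 6237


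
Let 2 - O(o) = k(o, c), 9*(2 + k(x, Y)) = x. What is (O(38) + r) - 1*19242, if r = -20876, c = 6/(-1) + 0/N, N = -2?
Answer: -361064/9 ≈ -40118.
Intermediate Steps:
c = -6 (c = 6/(-1) + 0/(-2) = 6*(-1) + 0*(-½) = -6 + 0 = -6)
k(x, Y) = -2 + x/9
O(o) = 4 - o/9 (O(o) = 2 - (-2 + o/9) = 2 + (2 - o/9) = 4 - o/9)
(O(38) + r) - 1*19242 = ((4 - ⅑*38) - 20876) - 1*19242 = ((4 - 38/9) - 20876) - 19242 = (-2/9 - 20876) - 19242 = -187886/9 - 19242 = -361064/9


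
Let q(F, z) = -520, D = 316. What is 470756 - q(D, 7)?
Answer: 471276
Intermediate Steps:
470756 - q(D, 7) = 470756 - 1*(-520) = 470756 + 520 = 471276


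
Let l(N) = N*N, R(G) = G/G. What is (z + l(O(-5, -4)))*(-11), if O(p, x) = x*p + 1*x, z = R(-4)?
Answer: -2827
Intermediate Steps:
R(G) = 1
z = 1
O(p, x) = x + p*x (O(p, x) = p*x + x = x + p*x)
l(N) = N²
(z + l(O(-5, -4)))*(-11) = (1 + (-4*(1 - 5))²)*(-11) = (1 + (-4*(-4))²)*(-11) = (1 + 16²)*(-11) = (1 + 256)*(-11) = 257*(-11) = -2827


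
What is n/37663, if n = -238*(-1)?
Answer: 238/37663 ≈ 0.0063192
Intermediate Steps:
n = 238
n/37663 = 238/37663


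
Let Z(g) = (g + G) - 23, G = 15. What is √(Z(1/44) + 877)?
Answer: √420607/22 ≈ 29.479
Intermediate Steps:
Z(g) = -8 + g (Z(g) = (g + 15) - 23 = (15 + g) - 23 = -8 + g)
√(Z(1/44) + 877) = √((-8 + 1/44) + 877) = √(-351/44 + 877) = √(38237/44) = √420607/22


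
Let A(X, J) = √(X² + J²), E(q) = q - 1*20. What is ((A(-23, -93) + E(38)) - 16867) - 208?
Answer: -17057 + √9178 ≈ -16961.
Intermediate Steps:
E(q) = -20 + q (E(q) = q - 20 = -20 + q)
A(X, J) = √(J² + X²)
((A(-23, -93) + E(38)) - 16867) - 208 = ((√((-93)² + (-23)²) + (-20 + 38)) - 16867) - 208 = ((√(8649 + 529) + 18) - 16867) - 208 = ((√9178 + 18) - 16867) - 208 = ((18 + √9178) - 16867) - 208 = (-16849 + √9178) - 208 = -17057 + √9178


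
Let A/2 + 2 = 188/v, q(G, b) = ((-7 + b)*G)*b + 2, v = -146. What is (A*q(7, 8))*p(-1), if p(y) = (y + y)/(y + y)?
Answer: -27840/73 ≈ -381.37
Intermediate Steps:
q(G, b) = 2 + G*b*(-7 + b) (q(G, b) = (G*(-7 + b))*b + 2 = G*b*(-7 + b) + 2 = 2 + G*b*(-7 + b))
p(y) = 1 (p(y) = (2*y)/((2*y)) = (2*y)*(1/(2*y)) = 1)
A = -480/73 (A = -4 + 2*(188/(-146)) = -4 + 2*(188*(-1/146)) = -4 + 2*(-94/73) = -4 - 188/73 = -480/73 ≈ -6.5753)
(A*q(7, 8))*p(-1) = -480*(2 + 7*8² - 7*7*8)/73*1 = -480*(2 + 7*64 - 392)/73*1 = -480*(2 + 448 - 392)/73*1 = -480/73*58*1 = -27840/73*1 = -27840/73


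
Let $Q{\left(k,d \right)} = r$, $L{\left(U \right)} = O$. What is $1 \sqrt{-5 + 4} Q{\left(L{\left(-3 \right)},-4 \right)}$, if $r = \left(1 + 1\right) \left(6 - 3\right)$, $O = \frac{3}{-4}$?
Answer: $6 i \approx 6.0 i$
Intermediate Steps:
$O = - \frac{3}{4}$ ($O = 3 \left(- \frac{1}{4}\right) = - \frac{3}{4} \approx -0.75$)
$L{\left(U \right)} = - \frac{3}{4}$
$r = 6$ ($r = 2 \cdot 3 = 6$)
$Q{\left(k,d \right)} = 6$
$1 \sqrt{-5 + 4} Q{\left(L{\left(-3 \right)},-4 \right)} = 1 \sqrt{-5 + 4} \cdot 6 = 1 \sqrt{-1} \cdot 6 = 1 i 6 = i 6 = 6 i$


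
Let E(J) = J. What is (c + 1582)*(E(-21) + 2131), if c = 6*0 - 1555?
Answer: 56970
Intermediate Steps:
c = -1555 (c = 0 - 1555 = -1555)
(c + 1582)*(E(-21) + 2131) = (-1555 + 1582)*(-21 + 2131) = 27*2110 = 56970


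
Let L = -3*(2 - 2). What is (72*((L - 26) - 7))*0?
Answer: 0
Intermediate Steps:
L = 0 (L = -3*0 = 0)
(72*((L - 26) - 7))*0 = (72*((0 - 26) - 7))*0 = (72*(-26 - 7))*0 = (72*(-33))*0 = -2376*0 = 0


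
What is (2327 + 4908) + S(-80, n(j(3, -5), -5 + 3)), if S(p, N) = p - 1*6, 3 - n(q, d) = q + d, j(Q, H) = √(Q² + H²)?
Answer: 7149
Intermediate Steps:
j(Q, H) = √(H² + Q²)
n(q, d) = 3 - d - q (n(q, d) = 3 - (q + d) = 3 - (d + q) = 3 + (-d - q) = 3 - d - q)
S(p, N) = -6 + p (S(p, N) = p - 6 = -6 + p)
(2327 + 4908) + S(-80, n(j(3, -5), -5 + 3)) = (2327 + 4908) + (-6 - 80) = 7235 - 86 = 7149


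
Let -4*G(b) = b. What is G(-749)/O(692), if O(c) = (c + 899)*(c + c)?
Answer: 749/8807776 ≈ 8.5038e-5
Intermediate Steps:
O(c) = 2*c*(899 + c) (O(c) = (899 + c)*(2*c) = 2*c*(899 + c))
G(b) = -b/4
G(-749)/O(692) = (-¼*(-749))/((2*692*(899 + 692))) = 749/(4*((2*692*1591))) = (749/4)/2201944 = (749/4)*(1/2201944) = 749/8807776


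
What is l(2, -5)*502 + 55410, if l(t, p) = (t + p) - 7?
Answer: 50390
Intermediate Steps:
l(t, p) = -7 + p + t (l(t, p) = (p + t) - 7 = -7 + p + t)
l(2, -5)*502 + 55410 = (-7 - 5 + 2)*502 + 55410 = -10*502 + 55410 = -5020 + 55410 = 50390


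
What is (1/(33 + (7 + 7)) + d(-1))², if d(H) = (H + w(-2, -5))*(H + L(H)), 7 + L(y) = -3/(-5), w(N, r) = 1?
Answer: 1/2209 ≈ 0.00045269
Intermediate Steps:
L(y) = -32/5 (L(y) = -7 - 3/(-5) = -7 - 3*(-⅕) = -7 + ⅗ = -32/5)
d(H) = (1 + H)*(-32/5 + H) (d(H) = (H + 1)*(H - 32/5) = (1 + H)*(-32/5 + H))
(1/(33 + (7 + 7)) + d(-1))² = (1/(33 + (7 + 7)) + (-32/5 + (-1)² - 27/5*(-1)))² = (1/(33 + 14) + (-32/5 + 1 + 27/5))² = (1/47 + 0)² = (1/47)² = 1/2209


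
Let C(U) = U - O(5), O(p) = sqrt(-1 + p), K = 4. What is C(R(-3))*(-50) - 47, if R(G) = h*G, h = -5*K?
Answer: -2947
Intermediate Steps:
h = -20 (h = -5*4 = -20)
R(G) = -20*G
C(U) = -2 + U (C(U) = U - sqrt(-1 + 5) = U - sqrt(4) = U - 1*2 = U - 2 = -2 + U)
C(R(-3))*(-50) - 47 = (-2 - 20*(-3))*(-50) - 47 = (-2 + 60)*(-50) - 47 = 58*(-50) - 47 = -2900 - 47 = -2947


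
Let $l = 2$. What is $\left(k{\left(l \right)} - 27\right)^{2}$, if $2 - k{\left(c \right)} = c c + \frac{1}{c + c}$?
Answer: $\frac{13689}{16} \approx 855.56$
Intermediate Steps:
$k{\left(c \right)} = 2 - c^{2} - \frac{1}{2 c}$ ($k{\left(c \right)} = 2 - \left(c c + \frac{1}{c + c}\right) = 2 - \left(c^{2} + \frac{1}{2 c}\right) = 2 - c^{2} - \frac{1}{2 c}$)
$\left(k{\left(l \right)} - 27\right)^{2} = \left(\left(2 - 2^{2} - \frac{1}{2 \cdot 2}\right) - 27\right)^{2} = \left(\left(2 - 4 - \frac{1}{4}\right) - 27\right)^{2} = \left(- \frac{9}{4} - 27\right)^{2} = \left(- \frac{117}{4}\right)^{2} = \frac{13689}{16}$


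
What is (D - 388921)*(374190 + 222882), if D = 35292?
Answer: -211141974288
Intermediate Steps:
(D - 388921)*(374190 + 222882) = (35292 - 388921)*(374190 + 222882) = -353629*597072 = -211141974288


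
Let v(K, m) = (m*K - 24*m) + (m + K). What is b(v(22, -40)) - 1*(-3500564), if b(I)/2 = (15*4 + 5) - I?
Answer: 3500570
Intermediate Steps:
v(K, m) = K - 23*m + K*m (v(K, m) = (K*m - 24*m) + (K + m) = (-24*m + K*m) + (K + m) = K - 23*m + K*m)
b(I) = 130 - 2*I (b(I) = 2*((15*4 + 5) - I) = 2*((60 + 5) - I) = 2*(65 - I) = 130 - 2*I)
b(v(22, -40)) - 1*(-3500564) = (130 - 2*(22 - 23*(-40) + 22*(-40))) - 1*(-3500564) = (130 - 2*(22 + 920 - 880)) + 3500564 = (130 - 2*62) + 3500564 = (130 - 124) + 3500564 = 6 + 3500564 = 3500570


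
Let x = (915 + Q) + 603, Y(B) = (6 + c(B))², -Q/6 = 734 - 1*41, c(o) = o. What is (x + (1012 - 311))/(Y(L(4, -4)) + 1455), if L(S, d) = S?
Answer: -1939/1555 ≈ -1.2469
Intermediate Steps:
Q = -4158 (Q = -6*(734 - 1*41) = -6*(734 - 41) = -6*693 = -4158)
Y(B) = (6 + B)²
x = -2640 (x = (915 - 4158) + 603 = -3243 + 603 = -2640)
(x + (1012 - 311))/(Y(L(4, -4)) + 1455) = (-2640 + (1012 - 311))/((6 + 4)² + 1455) = (-2640 + 701)/(10² + 1455) = -1939/(100 + 1455) = -1939/1555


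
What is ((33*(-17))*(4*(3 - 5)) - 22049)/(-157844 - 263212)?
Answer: 1033/24768 ≈ 0.041707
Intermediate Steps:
((33*(-17))*(4*(3 - 5)) - 22049)/(-157844 - 263212) = (-2244*(-2) - 22049)/(-421056) = (-561*(-8) - 22049)*(-1/421056) = (4488 - 22049)*(-1/421056) = -17561*(-1/421056) = 1033/24768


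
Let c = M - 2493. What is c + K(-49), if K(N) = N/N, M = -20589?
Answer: -23081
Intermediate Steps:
K(N) = 1
c = -23082 (c = -20589 - 2493 = -23082)
c + K(-49) = -23082 + 1 = -23081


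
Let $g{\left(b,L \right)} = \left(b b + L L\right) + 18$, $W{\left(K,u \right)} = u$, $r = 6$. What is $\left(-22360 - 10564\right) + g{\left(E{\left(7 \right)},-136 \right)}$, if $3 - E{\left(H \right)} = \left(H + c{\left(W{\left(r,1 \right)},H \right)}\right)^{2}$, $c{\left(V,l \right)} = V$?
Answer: $-10689$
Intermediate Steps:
$E{\left(H \right)} = 3 - \left(1 + H\right)^{2}$ ($E{\left(H \right)} = 3 - \left(H + 1\right)^{2} = 3 - \left(1 + H\right)^{2}$)
$g{\left(b,L \right)} = 18 + L^{2} + b^{2}$ ($g{\left(b,L \right)} = \left(b^{2} + L^{2}\right) + 18 = \left(L^{2} + b^{2}\right) + 18 = 18 + L^{2} + b^{2}$)
$\left(-22360 - 10564\right) + g{\left(E{\left(7 \right)},-136 \right)} = \left(-22360 - 10564\right) + \left(18 + \left(-136\right)^{2} + \left(3 - \left(1 + 7\right)^{2}\right)^{2}\right) = -32924 + \left(18 + 18496 + \left(3 - 8^{2}\right)^{2}\right) = -32924 + \left(18 + 18496 + \left(3 - 64\right)^{2}\right) = -32924 + \left(18 + 18496 + \left(-61\right)^{2}\right) = -32924 + \left(18 + 18496 + 3721\right) = -32924 + 22235 = -10689$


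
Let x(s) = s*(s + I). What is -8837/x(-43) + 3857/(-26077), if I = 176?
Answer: 208384266/149134363 ≈ 1.3973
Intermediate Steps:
x(s) = s*(176 + s) (x(s) = s*(s + 176) = s*(176 + s))
-8837/x(-43) + 3857/(-26077) = -8837*(-1/(43*(176 - 43))) + 3857/(-26077) = -8837/((-43*133)) + 3857*(-1/26077) = -8837/(-5719) - 3857/26077 = -8837*(-1/5719) - 3857/26077 = 8837/5719 - 3857/26077 = 208384266/149134363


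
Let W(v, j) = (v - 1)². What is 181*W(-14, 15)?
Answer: 40725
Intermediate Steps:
W(v, j) = (-1 + v)²
181*W(-14, 15) = 181*(-1 - 14)² = 181*(-15)² = 181*225 = 40725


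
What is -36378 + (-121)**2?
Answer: -21737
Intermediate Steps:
-36378 + (-121)**2 = -36378 + 14641 = -21737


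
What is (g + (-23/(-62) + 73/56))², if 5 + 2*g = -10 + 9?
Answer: 5294601/3013696 ≈ 1.7568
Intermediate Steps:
g = -3 (g = -5/2 + (-10 + 9)/2 = -5/2 + (½)*(-1) = -5/2 - ½ = -3)
(g + (-23/(-62) + 73/56))² = (-3 + (-23/(-62) + 73/56))² = (-3 + (-23*(-1/62) + 73*(1/56)))² = (-3 + (23/62 + 73/56))² = (-3 + 2907/1736)² = (-2301/1736)² = 5294601/3013696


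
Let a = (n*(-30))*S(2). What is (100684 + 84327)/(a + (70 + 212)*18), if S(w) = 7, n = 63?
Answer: -185011/8154 ≈ -22.690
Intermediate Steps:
a = -13230 (a = (63*(-30))*7 = -1890*7 = -13230)
(100684 + 84327)/(a + (70 + 212)*18) = (100684 + 84327)/(-13230 + (70 + 212)*18) = 185011/(-13230 + 282*18) = 185011/(-13230 + 5076) = 185011/(-8154) = 185011*(-1/8154) = -185011/8154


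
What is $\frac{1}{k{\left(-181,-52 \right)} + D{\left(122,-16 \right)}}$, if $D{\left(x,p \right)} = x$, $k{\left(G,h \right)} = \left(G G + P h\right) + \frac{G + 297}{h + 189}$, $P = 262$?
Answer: $\frac{137}{2638599} \approx 5.1921 \cdot 10^{-5}$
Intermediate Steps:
$k{\left(G,h \right)} = G^{2} + 262 h + \frac{297 + G}{189 + h}$ ($k{\left(G,h \right)} = \left(G G + 262 h\right) + \frac{G + 297}{h + 189} = \left(G^{2} + 262 h\right) + \frac{297 + G}{189 + h} = G^{2} + 262 h + \frac{297 + G}{189 + h}$)
$\frac{1}{k{\left(-181,-52 \right)} + D{\left(122,-16 \right)}} = \frac{1}{\frac{297 - 181 + 189 \left(-181\right)^{2} + 262 \left(-52\right)^{2} + 49518 \left(-52\right) - 52 \left(-181\right)^{2}}{189 - 52} + 122} = \frac{1}{\frac{297 - 181 + 189 \cdot 32761 + 262 \cdot 2704 - 2574936 - 1703572}{137} + 122} = \frac{1}{\frac{297 - 181 + 6191829 + 708448 - 2574936 - 1703572}{137} + 122} = \frac{1}{\frac{1}{137} \cdot 2621885 + 122} = \frac{1}{\frac{2621885}{137} + 122} = \frac{1}{\frac{2638599}{137}} = \frac{137}{2638599}$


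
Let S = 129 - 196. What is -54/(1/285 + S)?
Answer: 7695/9547 ≈ 0.80601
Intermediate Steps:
S = -67
-54/(1/285 + S) = -54/(1/285 - 67) = -54/(-19094/285) = -285/19094*(-54) = 7695/9547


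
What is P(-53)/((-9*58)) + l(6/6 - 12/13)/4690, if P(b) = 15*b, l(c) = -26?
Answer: 619163/408030 ≈ 1.5174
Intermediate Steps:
P(-53)/((-9*58)) + l(6/6 - 12/13)/4690 = (15*(-53))/((-9*58)) - 26/4690 = -795/(-522) - 26*1/4690 = -795*(-1/522) - 13/2345 = 265/174 - 13/2345 = 619163/408030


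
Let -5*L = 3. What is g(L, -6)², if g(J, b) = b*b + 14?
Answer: 2500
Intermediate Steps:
L = -⅗ (L = -⅕*3 = -⅗ ≈ -0.60000)
g(J, b) = 14 + b² (g(J, b) = b² + 14 = 14 + b²)
g(L, -6)² = (14 + (-6)²)² = (14 + 36)² = 50² = 2500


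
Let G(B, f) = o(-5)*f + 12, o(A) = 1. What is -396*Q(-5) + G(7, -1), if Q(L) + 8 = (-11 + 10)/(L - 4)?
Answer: 3135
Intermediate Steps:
Q(L) = -8 - 1/(-4 + L) (Q(L) = -8 + (-11 + 10)/(L - 4) = -8 - 1/(-4 + L))
G(B, f) = 12 + f (G(B, f) = 1*f + 12 = f + 12 = 12 + f)
-396*Q(-5) + G(7, -1) = -396*(31 - 8*(-5))/(-4 - 5) + (12 - 1) = -396*(31 + 40)/(-9) + 11 = -(-44)*71 + 11 = -396*(-71/9) + 11 = 3124 + 11 = 3135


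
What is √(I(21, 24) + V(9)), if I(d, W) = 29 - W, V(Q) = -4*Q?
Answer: I*√31 ≈ 5.5678*I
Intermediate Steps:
√(I(21, 24) + V(9)) = √((29 - 1*24) - 4*9) = √((29 - 24) - 36) = √(5 - 36) = √(-31) = I*√31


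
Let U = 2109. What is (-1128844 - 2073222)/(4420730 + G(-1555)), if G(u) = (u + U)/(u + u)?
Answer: -4979212630/6874234873 ≈ -0.72433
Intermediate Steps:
G(u) = (2109 + u)/(2*u) (G(u) = (u + 2109)/(u + u) = (2109 + u)/((2*u)) = (2109 + u)*(1/(2*u)) = (2109 + u)/(2*u))
(-1128844 - 2073222)/(4420730 + G(-1555)) = (-1128844 - 2073222)/(4420730 + (½)*(2109 - 1555)/(-1555)) = -3202066/(4420730 + (½)*(-1/1555)*554) = -3202066/(4420730 - 277/1555) = -3202066/6874234873/1555 = -3202066*1555/6874234873 = -4979212630/6874234873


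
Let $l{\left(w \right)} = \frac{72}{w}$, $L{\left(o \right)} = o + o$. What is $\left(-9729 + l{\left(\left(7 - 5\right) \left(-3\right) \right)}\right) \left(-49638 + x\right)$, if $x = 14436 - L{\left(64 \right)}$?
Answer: $344149530$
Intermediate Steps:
$L{\left(o \right)} = 2 o$
$x = 14308$ ($x = 14436 - 2 \cdot 64 = 14436 - 128 = 14308$)
$\left(-9729 + l{\left(\left(7 - 5\right) \left(-3\right) \right)}\right) \left(-49638 + x\right) = \left(-9729 + \frac{72}{\left(7 - 5\right) \left(-3\right)}\right) \left(-49638 + 14308\right) = \left(-9729 + \frac{72}{2 \left(-3\right)}\right) \left(-35330\right) = \left(-9729 + \frac{72}{-6}\right) \left(-35330\right) = \left(-9729 + 72 \left(- \frac{1}{6}\right)\right) \left(-35330\right) = \left(-9729 - 12\right) \left(-35330\right) = \left(-9741\right) \left(-35330\right) = 344149530$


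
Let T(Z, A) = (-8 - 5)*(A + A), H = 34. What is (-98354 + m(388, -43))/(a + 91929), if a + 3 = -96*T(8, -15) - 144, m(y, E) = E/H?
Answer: -1114693/615876 ≈ -1.8099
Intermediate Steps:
m(y, E) = E/34
T(Z, A) = -26*A
a = -37587 (a = -3 + (-(-2496)*(-15) - 144) = -3 + (-96*390 - 144) = -3 + (-37440 - 144) = -3 - 37584 = -37587)
(-98354 + m(388, -43))/(a + 91929) = (-98354 + (1/34)*(-43))/(-37587 + 91929) = (-98354 - 43/34)/54342 = -3344079/34*1/54342 = -1114693/615876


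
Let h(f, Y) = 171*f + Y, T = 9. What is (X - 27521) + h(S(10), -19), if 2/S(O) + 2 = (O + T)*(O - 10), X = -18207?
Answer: -45918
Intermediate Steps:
S(O) = 2/(-2 + (-10 + O)*(9 + O)) (S(O) = 2/(-2 + (O + 9)*(O - 10)) = 2/(-2 + (9 + O)*(-10 + O)) = 2/(-2 + (-10 + O)*(9 + O)))
h(f, Y) = Y + 171*f
(X - 27521) + h(S(10), -19) = (-18207 - 27521) + (-19 + 171*(2/(-92 + 10**2 - 1*10))) = -45728 + (-19 + 171*(2/(-92 + 100 - 10))) = -45728 + (-19 + 171*(2/(-2))) = -45728 + (-19 + 171*(2*(-1/2))) = -45728 + (-19 + 171*(-1)) = -45728 + (-19 - 171) = -45728 - 190 = -45918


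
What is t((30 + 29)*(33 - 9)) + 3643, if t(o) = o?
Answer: 5059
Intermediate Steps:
t((30 + 29)*(33 - 9)) + 3643 = (30 + 29)*(33 - 9) + 3643 = 59*24 + 3643 = 1416 + 3643 = 5059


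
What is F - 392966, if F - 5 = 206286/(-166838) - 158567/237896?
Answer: -7798367052629165/19845046424 ≈ -3.9296e+5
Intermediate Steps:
F = 61460424419/19845046424 (F = 5 + (206286/(-166838) - 158567/237896) = 5 + (206286*(-1/166838) - 158567*1/237896) = 5 + (-103143/83419 - 158567/237896) = 5 - 37764807701/19845046424 = 61460424419/19845046424 ≈ 3.0970)
F - 392966 = 61460424419/19845046424 - 392966 = -7798367052629165/19845046424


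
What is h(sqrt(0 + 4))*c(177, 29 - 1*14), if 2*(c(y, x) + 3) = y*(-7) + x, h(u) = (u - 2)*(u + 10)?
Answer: 0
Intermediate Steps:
h(u) = (-2 + u)*(10 + u)
c(y, x) = -3 + x/2 - 7*y/2 (c(y, x) = -3 + (y*(-7) + x)/2 = -3 + (-7*y + x)/2 = -3 + (x - 7*y)/2 = -3 + (x/2 - 7*y/2) = -3 + x/2 - 7*y/2)
h(sqrt(0 + 4))*c(177, 29 - 1*14) = (-20 + (sqrt(0 + 4))**2 + 8*sqrt(0 + 4))*(-3 + (29 - 1*14)/2 - 7/2*177) = (-20 + (sqrt(4))**2 + 8*sqrt(4))*(-3 + (29 - 14)/2 - 1239/2) = (-20 + 2**2 + 8*2)*(-3 + (1/2)*15 - 1239/2) = (-20 + 4 + 16)*(-3 + 15/2 - 1239/2) = 0*(-615) = 0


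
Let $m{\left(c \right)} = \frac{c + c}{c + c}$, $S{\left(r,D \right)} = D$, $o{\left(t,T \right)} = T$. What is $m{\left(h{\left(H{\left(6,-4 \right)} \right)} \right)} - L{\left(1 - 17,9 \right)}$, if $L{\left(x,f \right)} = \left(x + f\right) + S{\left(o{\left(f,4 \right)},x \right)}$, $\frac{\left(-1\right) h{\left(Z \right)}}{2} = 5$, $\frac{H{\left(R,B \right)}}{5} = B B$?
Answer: $24$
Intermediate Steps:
$H{\left(R,B \right)} = 5 B^{2}$ ($H{\left(R,B \right)} = 5 B B = 5 B^{2}$)
$h{\left(Z \right)} = -10$ ($h{\left(Z \right)} = \left(-2\right) 5 = -10$)
$m{\left(c \right)} = 1$ ($m{\left(c \right)} = \frac{2 c}{2 c} = 2 c \frac{1}{2 c} = 1$)
$L{\left(x,f \right)} = f + 2 x$ ($L{\left(x,f \right)} = \left(x + f\right) + x = \left(f + x\right) + x = f + 2 x$)
$m{\left(h{\left(H{\left(6,-4 \right)} \right)} \right)} - L{\left(1 - 17,9 \right)} = 1 - \left(9 + 2 \left(1 - 17\right)\right) = 1 - \left(9 + 2 \left(-16\right)\right) = 1 - \left(9 - 32\right) = 1 - -23 = 1 + 23 = 24$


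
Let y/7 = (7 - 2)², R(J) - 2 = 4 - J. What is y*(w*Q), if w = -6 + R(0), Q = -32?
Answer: 0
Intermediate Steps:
R(J) = 6 - J (R(J) = 2 + (4 - J) = 6 - J)
w = 0 (w = -6 + (6 - 1*0) = -6 + (6 + 0) = -6 + 6 = 0)
y = 175 (y = 7*(7 - 2)² = 7*5² = 7*25 = 175)
y*(w*Q) = 175*(0*(-32)) = 175*0 = 0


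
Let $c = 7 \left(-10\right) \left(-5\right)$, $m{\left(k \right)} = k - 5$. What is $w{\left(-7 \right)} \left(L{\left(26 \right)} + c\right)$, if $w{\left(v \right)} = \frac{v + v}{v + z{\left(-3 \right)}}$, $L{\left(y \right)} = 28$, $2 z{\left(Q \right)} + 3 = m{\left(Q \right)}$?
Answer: $\frac{10584}{25} \approx 423.36$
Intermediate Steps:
$m{\left(k \right)} = -5 + k$
$z{\left(Q \right)} = -4 + \frac{Q}{2}$ ($z{\left(Q \right)} = - \frac{3}{2} + \frac{-5 + Q}{2} = - \frac{3}{2} + \left(- \frac{5}{2} + \frac{Q}{2}\right) = -4 + \frac{Q}{2}$)
$c = 350$ ($c = \left(-70\right) \left(-5\right) = 350$)
$w{\left(v \right)} = \frac{2 v}{- \frac{11}{2} + v}$ ($w{\left(v \right)} = \frac{v + v}{v + \left(-4 + \frac{1}{2} \left(-3\right)\right)} = \frac{2 v}{v - \frac{11}{2}} = \frac{2 v}{- \frac{11}{2} + v}$)
$w{\left(-7 \right)} \left(L{\left(26 \right)} + c\right) = 4 \left(-7\right) \frac{1}{-11 + 2 \left(-7\right)} \left(28 + 350\right) = 4 \left(-7\right) \frac{1}{-11 - 14} \cdot 378 = 4 \left(-7\right) \frac{1}{-25} \cdot 378 = 4 \left(-7\right) \left(- \frac{1}{25}\right) 378 = \frac{28}{25} \cdot 378 = \frac{10584}{25}$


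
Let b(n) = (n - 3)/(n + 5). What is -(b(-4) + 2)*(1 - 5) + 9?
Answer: -11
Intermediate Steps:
b(n) = (-3 + n)/(5 + n)
-(b(-4) + 2)*(1 - 5) + 9 = -((-3 - 4)/(5 - 4) + 2)*(1 - 5) + 9 = -(-7/1 + 2)*(-4) + 9 = -(1*(-7) + 2)*(-4) + 9 = -(-7 + 2)*(-4) + 9 = -(-5)*(-4) + 9 = -1*20 + 9 = -20 + 9 = -11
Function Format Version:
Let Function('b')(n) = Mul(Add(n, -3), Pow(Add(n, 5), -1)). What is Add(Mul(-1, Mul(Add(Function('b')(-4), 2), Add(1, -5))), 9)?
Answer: -11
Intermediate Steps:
Function('b')(n) = Mul(Pow(Add(5, n), -1), Add(-3, n)) (Function('b')(n) = Mul(Add(-3, n), Pow(Add(5, n), -1)) = Mul(Pow(Add(5, n), -1), Add(-3, n)))
Add(Mul(-1, Mul(Add(Function('b')(-4), 2), Add(1, -5))), 9) = Add(Mul(-1, Mul(Add(Mul(Pow(Add(5, -4), -1), Add(-3, -4)), 2), Add(1, -5))), 9) = Add(Mul(-1, Mul(Add(Mul(Pow(1, -1), -7), 2), -4)), 9) = Add(Mul(-1, Mul(Add(Mul(1, -7), 2), -4)), 9) = Add(Mul(-1, Mul(Add(-7, 2), -4)), 9) = Add(Mul(-1, Mul(-5, -4)), 9) = Add(Mul(-1, 20), 9) = Add(-20, 9) = -11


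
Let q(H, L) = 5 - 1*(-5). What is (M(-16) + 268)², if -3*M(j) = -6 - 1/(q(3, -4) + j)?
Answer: 23609881/324 ≈ 72870.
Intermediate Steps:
q(H, L) = 10 (q(H, L) = 5 + 5 = 10)
M(j) = 2 + 1/(3*(10 + j)) (M(j) = -(-6 - 1/(10 + j))/3 = 2 + 1/(3*(10 + j)))
(M(-16) + 268)² = ((61 + 6*(-16))/(3*(10 - 16)) + 268)² = ((⅓)*(61 - 96)/(-6) + 268)² = ((⅓)*(-⅙)*(-35) + 268)² = (35/18 + 268)² = (4859/18)² = 23609881/324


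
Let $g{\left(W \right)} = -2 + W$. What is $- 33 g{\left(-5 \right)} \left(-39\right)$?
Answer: $-9009$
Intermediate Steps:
$- 33 g{\left(-5 \right)} \left(-39\right) = - 33 \left(-2 - 5\right) \left(-39\right) = \left(-33\right) \left(-7\right) \left(-39\right) = 231 \left(-39\right) = -9009$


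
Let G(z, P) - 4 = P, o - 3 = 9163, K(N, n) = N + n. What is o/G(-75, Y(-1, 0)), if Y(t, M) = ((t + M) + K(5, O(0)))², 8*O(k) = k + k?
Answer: 4583/10 ≈ 458.30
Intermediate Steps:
O(k) = k/4 (O(k) = (k + k)/8 = (2*k)/8 = k/4)
o = 9166 (o = 3 + 9163 = 9166)
Y(t, M) = (5 + M + t)² (Y(t, M) = ((t + M) + (5 + (¼)*0))² = ((M + t) + (5 + 0))² = ((M + t) + 5)² = (5 + M + t)²)
G(z, P) = 4 + P
o/G(-75, Y(-1, 0)) = 9166/(4 + (5 + 0 - 1)²) = 9166/(4 + 4²) = 9166/(4 + 16) = 9166/20 = 9166*(1/20) = 4583/10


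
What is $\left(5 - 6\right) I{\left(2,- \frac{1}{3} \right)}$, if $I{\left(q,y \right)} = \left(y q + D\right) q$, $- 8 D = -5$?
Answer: $\frac{1}{12} \approx 0.083333$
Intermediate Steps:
$D = \frac{5}{8}$ ($D = \left(- \frac{1}{8}\right) \left(-5\right) = \frac{5}{8} \approx 0.625$)
$I{\left(q,y \right)} = q \left(\frac{5}{8} + q y\right)$ ($I{\left(q,y \right)} = \left(y q + \frac{5}{8}\right) q = \left(q y + \frac{5}{8}\right) q = \left(\frac{5}{8} + q y\right) q = q \left(\frac{5}{8} + q y\right)$)
$\left(5 - 6\right) I{\left(2,- \frac{1}{3} \right)} = \left(5 - 6\right) \frac{1}{8} \cdot 2 \left(5 + 8 \cdot 2 \left(- \frac{1}{3}\right)\right) = \left(5 - 6\right) \frac{1}{8} \cdot 2 \left(5 + 8 \cdot 2 \left(\left(-1\right) \frac{1}{3}\right)\right) = - \frac{2 \left(5 + 8 \cdot 2 \left(- \frac{1}{3}\right)\right)}{8} = - \frac{2 \left(5 - \frac{16}{3}\right)}{8} = - \frac{2 \left(-1\right)}{8 \cdot 3} = \left(-1\right) \left(- \frac{1}{12}\right) = \frac{1}{12}$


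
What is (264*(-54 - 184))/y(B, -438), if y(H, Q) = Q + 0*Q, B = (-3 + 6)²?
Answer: 10472/73 ≈ 143.45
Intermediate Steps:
B = 9 (B = 3² = 9)
y(H, Q) = Q (y(H, Q) = Q + 0 = Q)
(264*(-54 - 184))/y(B, -438) = (264*(-54 - 184))/(-438) = (264*(-238))*(-1/438) = -62832*(-1/438) = 10472/73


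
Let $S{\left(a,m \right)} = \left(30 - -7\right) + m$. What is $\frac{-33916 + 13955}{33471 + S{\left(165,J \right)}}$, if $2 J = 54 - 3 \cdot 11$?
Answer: $- \frac{39922}{67037} \approx -0.59552$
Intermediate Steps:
$J = \frac{21}{2}$ ($J = \frac{54 - 3 \cdot 11}{2} = \frac{54 - 33}{2} = \frac{1}{2} \cdot 21 = \frac{21}{2} \approx 10.5$)
$S{\left(a,m \right)} = 37 + m$ ($S{\left(a,m \right)} = \left(30 + 7\right) + m = 37 + m$)
$\frac{-33916 + 13955}{33471 + S{\left(165,J \right)}} = \frac{-33916 + 13955}{33471 + \left(37 + \frac{21}{2}\right)} = - \frac{19961}{33471 + \frac{95}{2}} = - \frac{19961}{\frac{67037}{2}} = \left(-19961\right) \frac{2}{67037} = - \frac{39922}{67037}$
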